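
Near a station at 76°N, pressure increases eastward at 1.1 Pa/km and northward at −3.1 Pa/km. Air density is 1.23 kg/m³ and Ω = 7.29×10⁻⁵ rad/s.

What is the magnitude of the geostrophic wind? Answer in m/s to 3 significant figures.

Coriolis parameter at 76°N:
f = 2Ω sin φ = 2 × 7.29×10⁻⁵ × sin 76° = 1.41×10⁻⁴ s⁻¹
Component geostrophic relations (x east, y north):
u_g = −(1/(fρ)) ∂P/∂y,  v_g = (1/(fρ)) ∂P/∂x
u_g = −(−3.1×10⁻³)/(1.41×10⁻⁴ × 1.23) = 17.8 m/s;  v_g = (1.1×10⁻³)/(1.41×10⁻⁴ × 1.23) = 6.32 m/s
|V_g| = √(u_g² + v_g²) = 18.9 m/s

18.9 m/s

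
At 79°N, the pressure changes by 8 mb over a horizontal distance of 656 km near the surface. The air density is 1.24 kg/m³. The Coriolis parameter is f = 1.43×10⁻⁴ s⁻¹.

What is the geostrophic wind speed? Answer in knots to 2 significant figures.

Pressure gradient: |∂P/∂n| = 800 Pa / 656000 m = 1.22×10⁻³ Pa/m
Geostrophic balance (pressure-gradient force = Coriolis force):
V_g = (1/(fρ)) |∂P/∂n| = 1.22×10⁻³ / (1.43×10⁻⁴ × 1.24) = 6.88 m/s
Converting: 6.88 m/s × 1.944 = 13 knots

13 knots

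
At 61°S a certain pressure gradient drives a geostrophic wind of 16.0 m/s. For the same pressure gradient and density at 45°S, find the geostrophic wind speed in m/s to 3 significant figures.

With the same pressure gradient and density, V_g ∝ 1/f ∝ 1/sin φ.
V₂ = V₁ · sin φ₁ / sin φ₂ = 16.0 × sin 61° / sin 45°
V₂ = 16.0 × 0.8746/0.7071 = 19.8 m/s

19.8 m/s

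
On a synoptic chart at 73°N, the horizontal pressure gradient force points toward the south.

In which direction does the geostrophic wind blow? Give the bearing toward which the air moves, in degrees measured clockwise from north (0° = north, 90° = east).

270°

The pressure-gradient force points toward the south (bearing 180°).
Geostrophic balance: in the Northern Hemisphere the Coriolis force deflects motion to the right, so the geostrophic wind blows 90° to the right of the pressure-gradient force (low pressure on the left).
Rotating 180° by 90° clockwise gives 270° — the wind blows toward the west.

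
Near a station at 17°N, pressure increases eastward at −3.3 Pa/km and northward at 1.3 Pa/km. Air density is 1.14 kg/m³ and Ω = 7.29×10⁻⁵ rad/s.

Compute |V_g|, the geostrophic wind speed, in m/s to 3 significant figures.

73.0 m/s

Coriolis parameter at 17°N:
f = 2Ω sin φ = 2 × 7.29×10⁻⁵ × sin 17° = 4.26×10⁻⁵ s⁻¹
Component geostrophic relations (x east, y north):
u_g = −(1/(fρ)) ∂P/∂y,  v_g = (1/(fρ)) ∂P/∂x
u_g = −(1.3×10⁻³)/(4.26×10⁻⁵ × 1.14) = −26.8 m/s;  v_g = (−3.3×10⁻³)/(4.26×10⁻⁵ × 1.14) = −67.9 m/s
|V_g| = √(u_g² + v_g²) = 73.0 m/s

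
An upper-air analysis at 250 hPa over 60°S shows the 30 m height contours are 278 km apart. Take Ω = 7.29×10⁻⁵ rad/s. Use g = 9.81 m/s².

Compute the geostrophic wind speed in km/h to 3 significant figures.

Coriolis parameter at 60°S:
f = 2Ω sin φ = 2 × 7.29×10⁻⁵ × sin 60° = 1.26×10⁻⁴ s⁻¹
Height gradient: |∂Z/∂n| = 30 m / 278000 m = 1.08×10⁻⁴
On a pressure surface, geostrophic balance gives V_g = (g/f)|∂Z/∂n|:
V_g = 9.81 × 1.08×10⁻⁴ / 1.26×10⁻⁴ = 8.38 m/s
Converting: 8.38 m/s × 3.6 = 30.2 km/h

30.2 km/h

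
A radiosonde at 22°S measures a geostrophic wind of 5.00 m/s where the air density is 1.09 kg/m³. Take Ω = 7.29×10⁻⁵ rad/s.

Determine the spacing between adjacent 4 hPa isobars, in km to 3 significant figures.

Coriolis parameter at 22°S:
f = 2Ω sin φ = 2 × 7.29×10⁻⁵ × sin 22° = 5.46×10⁻⁵ s⁻¹
Geostrophic balance rearranged: |∂P/∂n| = f ρ V_g
|∂P/∂n| = 5.46×10⁻⁵ × 1.09 × 5.00 = 2.98×10⁻⁴ Pa/m
Isobar spacing: Δn = ΔP/|∂P/∂n| = 400 Pa / 2.98×10⁻⁴ Pa/m = 1343787 m ≈ 1340 km

1340 km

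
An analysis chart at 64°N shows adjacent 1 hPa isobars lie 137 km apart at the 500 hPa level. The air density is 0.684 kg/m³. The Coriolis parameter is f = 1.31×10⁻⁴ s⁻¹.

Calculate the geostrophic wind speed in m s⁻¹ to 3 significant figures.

Pressure gradient: |∂P/∂n| = 100 Pa / 137000 m = 7.30×10⁻⁴ Pa/m
Geostrophic balance (pressure-gradient force = Coriolis force):
V_g = (1/(fρ)) |∂P/∂n| = 7.30×10⁻⁴ / (1.31×10⁻⁴ × 0.684) = 8.15 m/s

8.15 m s⁻¹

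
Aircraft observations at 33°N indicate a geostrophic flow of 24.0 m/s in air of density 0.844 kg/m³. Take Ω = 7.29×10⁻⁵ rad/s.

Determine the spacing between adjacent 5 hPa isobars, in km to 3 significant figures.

Coriolis parameter at 33°N:
f = 2Ω sin φ = 2 × 7.29×10⁻⁵ × sin 33° = 7.94×10⁻⁵ s⁻¹
Geostrophic balance rearranged: |∂P/∂n| = f ρ V_g
|∂P/∂n| = 7.94×10⁻⁵ × 0.844 × 24.0 = 1.61×10⁻³ Pa/m
Isobar spacing: Δn = ΔP/|∂P/∂n| = 500 Pa / 1.61×10⁻³ Pa/m = 310849 m ≈ 311 km

311 km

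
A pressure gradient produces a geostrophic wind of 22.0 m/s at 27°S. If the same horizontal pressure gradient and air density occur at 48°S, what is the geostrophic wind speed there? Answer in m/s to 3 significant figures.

With the same pressure gradient and density, V_g ∝ 1/f ∝ 1/sin φ.
V₂ = V₁ · sin φ₁ / sin φ₂ = 22.0 × sin 27° / sin 48°
V₂ = 22.0 × 0.4540/0.7431 = 13.4 m/s

13.4 m/s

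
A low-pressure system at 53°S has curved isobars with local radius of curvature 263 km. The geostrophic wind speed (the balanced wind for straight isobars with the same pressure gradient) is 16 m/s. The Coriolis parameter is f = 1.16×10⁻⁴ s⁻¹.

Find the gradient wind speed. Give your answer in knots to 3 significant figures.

22.5 knots

Around a low, centrifugal force acts outward with Coriolis, so pressure-gradient force balances both:
(1/ρ)|∂P/∂n| = fV + V²/R  →  V² + fR·V − fR·V_g = 0
With fR = 1.16×10⁻⁴ × 263×10³ m = 30.5 m/s:
V = [−fR + √((fR)² + 4 fR V_g)]/2 = [−30.5 + √(30.5² + 4×30.5×16)]/2 = 11.6 m/s
Subgeostrophic (V < V_g = 16 m/s), as expected around a low.
Converting: 11.6 m/s × 1.944 = 22.5 knots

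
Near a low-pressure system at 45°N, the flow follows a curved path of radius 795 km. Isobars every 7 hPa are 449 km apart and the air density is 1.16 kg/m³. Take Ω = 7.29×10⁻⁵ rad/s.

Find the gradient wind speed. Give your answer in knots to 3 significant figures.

22.2 knots

Coriolis parameter at 45°N:
f = 2Ω sin φ = 2 × 7.29×10⁻⁵ × sin 45° = 1.03×10⁻⁴ s⁻¹
Pressure gradient: |∂P/∂n| = 700 Pa / 449000 m = 1.56×10⁻³ Pa/m
Geostrophic speed: V_g = |∂P/∂n|/(fρ) = 1.56×10⁻³/(1.03×10⁻⁴ × 1.16) = 13.0 m/s
Around a low, centrifugal force acts outward with Coriolis, so pressure-gradient force balances both:
(1/ρ)|∂P/∂n| = fV + V²/R  →  V² + fR·V − fR·V_g = 0
With fR = 1.03×10⁻⁴ × 795×10³ m = 82.0 m/s:
V = [−fR + √((fR)² + 4 fR V_g)]/2 = [−82.0 + √(82.0² + 4×82.0×13)]/2 = 11.4 m/s
Subgeostrophic (V < V_g = 13 m/s), as expected around a low.
Converting: 11.4 m/s × 1.944 = 22.2 knots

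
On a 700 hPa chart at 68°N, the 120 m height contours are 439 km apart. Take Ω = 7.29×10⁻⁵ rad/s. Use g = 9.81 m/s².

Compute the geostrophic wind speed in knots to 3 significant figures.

Coriolis parameter at 68°N:
f = 2Ω sin φ = 2 × 7.29×10⁻⁵ × sin 68° = 1.35×10⁻⁴ s⁻¹
Height gradient: |∂Z/∂n| = 120 m / 439000 m = 2.73×10⁻⁴
On a pressure surface, geostrophic balance gives V_g = (g/f)|∂Z/∂n|:
V_g = 9.81 × 2.73×10⁻⁴ / 1.35×10⁻⁴ = 19.8 m/s
Converting: 19.8 m/s × 1.944 = 38.6 knots

38.6 knots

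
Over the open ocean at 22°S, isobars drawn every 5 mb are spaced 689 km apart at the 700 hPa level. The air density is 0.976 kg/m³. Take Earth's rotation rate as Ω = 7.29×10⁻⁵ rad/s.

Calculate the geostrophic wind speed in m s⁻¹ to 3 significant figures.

Coriolis parameter at 22°S:
f = 2Ω sin φ = 2 × 7.29×10⁻⁵ × sin 22° = 5.46×10⁻⁵ s⁻¹
Pressure gradient: |∂P/∂n| = 500 Pa / 689000 m = 7.26×10⁻⁴ Pa/m
Geostrophic balance (pressure-gradient force = Coriolis force):
V_g = (1/(fρ)) |∂P/∂n| = 7.26×10⁻⁴ / (5.46×10⁻⁵ × 0.976) = 13.6 m/s

13.6 m s⁻¹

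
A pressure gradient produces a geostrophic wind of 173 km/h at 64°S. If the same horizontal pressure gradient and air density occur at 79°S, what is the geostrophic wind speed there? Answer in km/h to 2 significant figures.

160 km/h

With the same pressure gradient and density, V_g ∝ 1/f ∝ 1/sin φ.
V₂ = V₁ · sin φ₁ / sin φ₂ = 173 × sin 64° / sin 79°
V₂ = 173 × 0.8988/0.9816 = 160 km/h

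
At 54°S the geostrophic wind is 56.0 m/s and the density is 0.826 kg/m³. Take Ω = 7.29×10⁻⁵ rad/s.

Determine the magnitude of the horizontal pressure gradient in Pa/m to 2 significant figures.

Coriolis parameter at 54°S:
f = 2Ω sin φ = 2 × 7.29×10⁻⁵ × sin 54° = 1.18×10⁻⁴ s⁻¹
Geostrophic balance rearranged: |∂P/∂n| = f ρ V_g
|∂P/∂n| = 1.18×10⁻⁴ × 0.826 × 56.0 = 5.46×10⁻³ Pa/m

5.5×10⁻³ Pa/m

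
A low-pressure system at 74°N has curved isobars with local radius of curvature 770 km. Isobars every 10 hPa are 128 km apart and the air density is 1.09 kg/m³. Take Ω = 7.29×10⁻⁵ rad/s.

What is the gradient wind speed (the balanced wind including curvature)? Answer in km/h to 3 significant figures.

Coriolis parameter at 74°N:
f = 2Ω sin φ = 2 × 7.29×10⁻⁵ × sin 74° = 1.40×10⁻⁴ s⁻¹
Pressure gradient: |∂P/∂n| = 1000 Pa / 128000 m = 7.81×10⁻³ Pa/m
Geostrophic speed: V_g = |∂P/∂n|/(fρ) = 7.81×10⁻³/(1.40×10⁻⁴ × 1.09) = 51.1 m/s
Around a low, centrifugal force acts outward with Coriolis, so pressure-gradient force balances both:
(1/ρ)|∂P/∂n| = fV + V²/R  →  V² + fR·V − fR·V_g = 0
With fR = 1.40×10⁻⁴ × 770×10³ m = 108 m/s:
V = [−fR + √((fR)² + 4 fR V_g)]/2 = [−108 + √(108² + 4×108×51.1)]/2 = 37.9 m/s
Subgeostrophic (V < V_g = 51.1 m/s), as expected around a low.
Converting: 37.9 m/s × 3.6 = 136 km/h

136 km/h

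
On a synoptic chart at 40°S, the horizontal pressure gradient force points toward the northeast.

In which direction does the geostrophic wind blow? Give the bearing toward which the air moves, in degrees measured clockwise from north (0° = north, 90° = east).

The pressure-gradient force points toward the northeast (bearing 045°).
Geostrophic balance: in the Southern Hemisphere the Coriolis force deflects motion to the left, so the geostrophic wind blows 90° to the left of the pressure-gradient force (low pressure on the right).
Rotating 045° by 90° counterclockwise gives 315° — the wind blows toward the northwest.

315°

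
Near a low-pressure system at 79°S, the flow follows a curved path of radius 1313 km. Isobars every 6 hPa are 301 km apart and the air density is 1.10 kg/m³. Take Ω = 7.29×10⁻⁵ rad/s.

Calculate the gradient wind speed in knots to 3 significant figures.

Coriolis parameter at 79°S:
f = 2Ω sin φ = 2 × 7.29×10⁻⁵ × sin 79° = 1.43×10⁻⁴ s⁻¹
Pressure gradient: |∂P/∂n| = 600 Pa / 301000 m = 1.99×10⁻³ Pa/m
Geostrophic speed: V_g = |∂P/∂n|/(fρ) = 1.99×10⁻³/(1.43×10⁻⁴ × 1.10) = 12.7 m/s
Around a low, centrifugal force acts outward with Coriolis, so pressure-gradient force balances both:
(1/ρ)|∂P/∂n| = fV + V²/R  →  V² + fR·V − fR·V_g = 0
With fR = 1.43×10⁻⁴ × 1313×10³ m = 188 m/s:
V = [−fR + √((fR)² + 4 fR V_g)]/2 = [−188 + √(188² + 4×188×12.7)]/2 = 11.9 m/s
Subgeostrophic (V < V_g = 12.7 m/s), as expected around a low.
Converting: 11.9 m/s × 1.944 = 23.1 knots

23.1 knots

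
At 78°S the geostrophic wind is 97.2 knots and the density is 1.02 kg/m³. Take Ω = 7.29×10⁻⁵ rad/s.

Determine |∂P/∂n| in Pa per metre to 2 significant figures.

7.3×10⁻³ Pa/m

Coriolis parameter at 78°S:
f = 2Ω sin φ = 2 × 7.29×10⁻⁵ × sin 78° = 1.43×10⁻⁴ s⁻¹
Wind speed in SI: 97.2 knots = 50.0 m/s
Geostrophic balance rearranged: |∂P/∂n| = f ρ V_g
|∂P/∂n| = 1.43×10⁻⁴ × 1.02 × 50.0 = 7.27×10⁻³ Pa/m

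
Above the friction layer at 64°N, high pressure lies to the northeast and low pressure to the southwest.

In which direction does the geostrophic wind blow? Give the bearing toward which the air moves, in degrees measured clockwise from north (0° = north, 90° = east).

315°

The pressure-gradient force points toward the southwest (bearing 225°).
Geostrophic balance: in the Northern Hemisphere the Coriolis force deflects motion to the right, so the geostrophic wind blows 90° to the right of the pressure-gradient force (low pressure on the left).
Rotating 225° by 90° clockwise gives 315° — the wind blows toward the northwest.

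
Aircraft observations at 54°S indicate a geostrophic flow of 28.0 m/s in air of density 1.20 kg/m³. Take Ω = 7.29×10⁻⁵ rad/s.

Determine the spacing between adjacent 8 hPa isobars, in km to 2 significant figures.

200 km

Coriolis parameter at 54°S:
f = 2Ω sin φ = 2 × 7.29×10⁻⁵ × sin 54° = 1.18×10⁻⁴ s⁻¹
Geostrophic balance rearranged: |∂P/∂n| = f ρ V_g
|∂P/∂n| = 1.18×10⁻⁴ × 1.20 × 28.0 = 3.96×10⁻³ Pa/m
Isobar spacing: Δn = ΔP/|∂P/∂n| = 800 Pa / 3.96×10⁻³ Pa/m = 201853 m ≈ 200 km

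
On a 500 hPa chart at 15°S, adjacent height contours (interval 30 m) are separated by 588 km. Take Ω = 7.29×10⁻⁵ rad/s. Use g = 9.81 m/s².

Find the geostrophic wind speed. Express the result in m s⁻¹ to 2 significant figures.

Coriolis parameter at 15°S:
f = 2Ω sin φ = 2 × 7.29×10⁻⁵ × sin 15° = 3.77×10⁻⁵ s⁻¹
Height gradient: |∂Z/∂n| = 30 m / 588000 m = 5.10×10⁻⁵
On a pressure surface, geostrophic balance gives V_g = (g/f)|∂Z/∂n|:
V_g = 9.81 × 5.10×10⁻⁵ / 3.77×10⁻⁵ = 13.3 m/s

13 m s⁻¹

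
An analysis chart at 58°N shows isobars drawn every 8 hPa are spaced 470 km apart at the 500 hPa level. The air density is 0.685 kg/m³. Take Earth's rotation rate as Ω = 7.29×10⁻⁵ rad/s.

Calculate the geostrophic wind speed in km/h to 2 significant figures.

Coriolis parameter at 58°N:
f = 2Ω sin φ = 2 × 7.29×10⁻⁵ × sin 58° = 1.24×10⁻⁴ s⁻¹
Pressure gradient: |∂P/∂n| = 800 Pa / 470000 m = 1.70×10⁻³ Pa/m
Geostrophic balance (pressure-gradient force = Coriolis force):
V_g = (1/(fρ)) |∂P/∂n| = 1.70×10⁻³ / (1.24×10⁻⁴ × 0.685) = 20.1 m/s
Converting: 20.1 m/s × 3.6 = 72 km/h

72 km/h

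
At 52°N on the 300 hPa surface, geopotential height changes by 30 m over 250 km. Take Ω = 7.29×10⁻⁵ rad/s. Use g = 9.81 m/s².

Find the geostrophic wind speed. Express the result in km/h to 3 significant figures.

36.9 km/h

Coriolis parameter at 52°N:
f = 2Ω sin φ = 2 × 7.29×10⁻⁵ × sin 52° = 1.15×10⁻⁴ s⁻¹
Height gradient: |∂Z/∂n| = 30 m / 250000 m = 1.20×10⁻⁴
On a pressure surface, geostrophic balance gives V_g = (g/f)|∂Z/∂n|:
V_g = 9.81 × 1.20×10⁻⁴ / 1.15×10⁻⁴ = 10.2 m/s
Converting: 10.2 m/s × 3.6 = 36.9 km/h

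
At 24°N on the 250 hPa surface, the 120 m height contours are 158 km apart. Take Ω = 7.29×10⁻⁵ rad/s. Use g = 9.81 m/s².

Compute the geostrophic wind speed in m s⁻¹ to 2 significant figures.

130 m s⁻¹

Coriolis parameter at 24°N:
f = 2Ω sin φ = 2 × 7.29×10⁻⁵ × sin 24° = 5.93×10⁻⁵ s⁻¹
Height gradient: |∂Z/∂n| = 120 m / 158000 m = 7.59×10⁻⁴
On a pressure surface, geostrophic balance gives V_g = (g/f)|∂Z/∂n|:
V_g = 9.81 × 7.59×10⁻⁴ / 5.93×10⁻⁵ = 126 m/s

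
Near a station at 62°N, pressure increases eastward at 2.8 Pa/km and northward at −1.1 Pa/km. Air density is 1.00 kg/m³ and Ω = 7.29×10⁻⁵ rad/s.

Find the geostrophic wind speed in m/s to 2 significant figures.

23 m/s

Coriolis parameter at 62°N:
f = 2Ω sin φ = 2 × 7.29×10⁻⁵ × sin 62° = 1.29×10⁻⁴ s⁻¹
Component geostrophic relations (x east, y north):
u_g = −(1/(fρ)) ∂P/∂y,  v_g = (1/(fρ)) ∂P/∂x
u_g = −(−1.1×10⁻³)/(1.29×10⁻⁴ × 1.00) = 8.54 m/s;  v_g = (2.8×10⁻³)/(1.29×10⁻⁴ × 1.00) = 21.8 m/s
|V_g| = √(u_g² + v_g²) = 23.4 m/s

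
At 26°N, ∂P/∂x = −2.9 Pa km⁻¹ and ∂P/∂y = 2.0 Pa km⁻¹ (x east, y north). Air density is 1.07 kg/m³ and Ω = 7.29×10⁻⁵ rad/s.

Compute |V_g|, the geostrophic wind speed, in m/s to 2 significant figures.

52 m/s

Coriolis parameter at 26°N:
f = 2Ω sin φ = 2 × 7.29×10⁻⁵ × sin 26° = 6.39×10⁻⁵ s⁻¹
Component geostrophic relations (x east, y north):
u_g = −(1/(fρ)) ∂P/∂y,  v_g = (1/(fρ)) ∂P/∂x
u_g = −(2.0×10⁻³)/(6.39×10⁻⁵ × 1.07) = −29.2 m/s;  v_g = (−2.9×10⁻³)/(6.39×10⁻⁵ × 1.07) = −42.4 m/s
|V_g| = √(u_g² + v_g²) = 51.5 m/s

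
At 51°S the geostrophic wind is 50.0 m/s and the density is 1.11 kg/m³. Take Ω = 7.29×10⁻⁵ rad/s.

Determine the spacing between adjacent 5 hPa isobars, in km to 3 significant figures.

Coriolis parameter at 51°S:
f = 2Ω sin φ = 2 × 7.29×10⁻⁵ × sin 51° = 1.13×10⁻⁴ s⁻¹
Geostrophic balance rearranged: |∂P/∂n| = f ρ V_g
|∂P/∂n| = 1.13×10⁻⁴ × 1.11 × 50.0 = 6.29×10⁻³ Pa/m
Isobar spacing: Δn = ΔP/|∂P/∂n| = 500 Pa / 6.29×10⁻³ Pa/m = 79509 m ≈ 79.5 km

79.5 km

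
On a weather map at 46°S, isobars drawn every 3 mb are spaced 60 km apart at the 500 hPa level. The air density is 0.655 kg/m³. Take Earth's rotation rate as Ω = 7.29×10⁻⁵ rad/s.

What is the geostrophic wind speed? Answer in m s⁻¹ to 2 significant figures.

Coriolis parameter at 46°S:
f = 2Ω sin φ = 2 × 7.29×10⁻⁵ × sin 46° = 1.05×10⁻⁴ s⁻¹
Pressure gradient: |∂P/∂n| = 300 Pa / 60000 m = 5.00×10⁻³ Pa/m
Geostrophic balance (pressure-gradient force = Coriolis force):
V_g = (1/(fρ)) |∂P/∂n| = 5.00×10⁻³ / (1.05×10⁻⁴ × 0.655) = 72.8 m/s

73 m s⁻¹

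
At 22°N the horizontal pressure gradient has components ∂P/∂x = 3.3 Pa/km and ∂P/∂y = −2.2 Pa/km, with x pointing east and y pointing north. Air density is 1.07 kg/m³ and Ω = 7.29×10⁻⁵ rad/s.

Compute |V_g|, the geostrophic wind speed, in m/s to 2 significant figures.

Coriolis parameter at 22°N:
f = 2Ω sin φ = 2 × 7.29×10⁻⁵ × sin 22° = 5.46×10⁻⁵ s⁻¹
Component geostrophic relations (x east, y north):
u_g = −(1/(fρ)) ∂P/∂y,  v_g = (1/(fρ)) ∂P/∂x
u_g = −(−2.2×10⁻³)/(5.46×10⁻⁵ × 1.07) = 37.6 m/s;  v_g = (3.3×10⁻³)/(5.46×10⁻⁵ × 1.07) = 56.5 m/s
|V_g| = √(u_g² + v_g²) = 67.9 m/s

68 m/s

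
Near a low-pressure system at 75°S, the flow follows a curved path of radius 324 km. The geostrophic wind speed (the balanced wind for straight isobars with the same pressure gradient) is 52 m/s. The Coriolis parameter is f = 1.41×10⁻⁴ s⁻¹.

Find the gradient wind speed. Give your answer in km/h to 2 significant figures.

110 km/h

Around a low, centrifugal force acts outward with Coriolis, so pressure-gradient force balances both:
(1/ρ)|∂P/∂n| = fV + V²/R  →  V² + fR·V − fR·V_g = 0
With fR = 1.41×10⁻⁴ × 324×10³ m = 45.7 m/s:
V = [−fR + √((fR)² + 4 fR V_g)]/2 = [−45.7 + √(45.7² + 4×45.7×52)]/2 = 31 m/s
Subgeostrophic (V < V_g = 52 m/s), as expected around a low.
Converting: 31 m/s × 3.6 = 110 km/h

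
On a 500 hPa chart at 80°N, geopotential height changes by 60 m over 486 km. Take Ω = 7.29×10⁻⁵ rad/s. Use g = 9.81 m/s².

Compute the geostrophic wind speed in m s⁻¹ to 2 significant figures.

8.4 m s⁻¹

Coriolis parameter at 80°N:
f = 2Ω sin φ = 2 × 7.29×10⁻⁵ × sin 80° = 1.44×10⁻⁴ s⁻¹
Height gradient: |∂Z/∂n| = 60 m / 486000 m = 1.23×10⁻⁴
On a pressure surface, geostrophic balance gives V_g = (g/f)|∂Z/∂n|:
V_g = 9.81 × 1.23×10⁻⁴ / 1.44×10⁻⁴ = 8.43 m/s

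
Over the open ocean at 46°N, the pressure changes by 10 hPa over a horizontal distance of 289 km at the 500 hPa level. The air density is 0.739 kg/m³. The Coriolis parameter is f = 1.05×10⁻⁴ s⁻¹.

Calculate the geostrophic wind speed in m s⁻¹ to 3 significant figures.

Pressure gradient: |∂P/∂n| = 1000 Pa / 289000 m = 3.46×10⁻³ Pa/m
Geostrophic balance (pressure-gradient force = Coriolis force):
V_g = (1/(fρ)) |∂P/∂n| = 3.46×10⁻³ / (1.05×10⁻⁴ × 0.739) = 44.6 m/s

44.6 m s⁻¹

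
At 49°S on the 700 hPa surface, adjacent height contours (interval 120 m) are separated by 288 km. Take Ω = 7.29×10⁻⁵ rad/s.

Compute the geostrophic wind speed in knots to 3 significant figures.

Coriolis parameter at 49°S:
f = 2Ω sin φ = 2 × 7.29×10⁻⁵ × sin 49° = 1.10×10⁻⁴ s⁻¹
Height gradient: |∂Z/∂n| = 120 m / 288000 m = 4.17×10⁻⁴
On a pressure surface, geostrophic balance gives V_g = (g/f)|∂Z/∂n|:
V_g = 9.81 × 4.17×10⁻⁴ / 1.10×10⁻⁴ = 37.1 m/s
Converting: 37.1 m/s × 1.944 = 72.2 knots

72.2 knots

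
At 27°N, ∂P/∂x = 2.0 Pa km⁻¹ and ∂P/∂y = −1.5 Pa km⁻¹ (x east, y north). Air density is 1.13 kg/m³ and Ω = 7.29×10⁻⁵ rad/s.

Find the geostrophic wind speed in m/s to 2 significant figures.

33 m/s

Coriolis parameter at 27°N:
f = 2Ω sin φ = 2 × 7.29×10⁻⁵ × sin 27° = 6.62×10⁻⁵ s⁻¹
Component geostrophic relations (x east, y north):
u_g = −(1/(fρ)) ∂P/∂y,  v_g = (1/(fρ)) ∂P/∂x
u_g = −(−1.5×10⁻³)/(6.62×10⁻⁵ × 1.13) = 20.1 m/s;  v_g = (2.0×10⁻³)/(6.62×10⁻⁵ × 1.13) = 26.7 m/s
|V_g| = √(u_g² + v_g²) = 33.4 m/s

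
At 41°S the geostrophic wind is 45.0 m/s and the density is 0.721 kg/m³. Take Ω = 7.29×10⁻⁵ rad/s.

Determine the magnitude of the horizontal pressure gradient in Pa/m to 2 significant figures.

3.1×10⁻³ Pa/m

Coriolis parameter at 41°S:
f = 2Ω sin φ = 2 × 7.29×10⁻⁵ × sin 41° = 9.57×10⁻⁵ s⁻¹
Geostrophic balance rearranged: |∂P/∂n| = f ρ V_g
|∂P/∂n| = 9.57×10⁻⁵ × 0.721 × 45.0 = 3.10×10⁻³ Pa/m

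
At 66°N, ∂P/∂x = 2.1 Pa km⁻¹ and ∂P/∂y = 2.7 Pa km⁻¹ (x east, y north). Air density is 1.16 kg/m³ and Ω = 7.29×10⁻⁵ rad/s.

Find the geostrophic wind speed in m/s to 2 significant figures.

22 m/s

Coriolis parameter at 66°N:
f = 2Ω sin φ = 2 × 7.29×10⁻⁵ × sin 66° = 1.33×10⁻⁴ s⁻¹
Component geostrophic relations (x east, y north):
u_g = −(1/(fρ)) ∂P/∂y,  v_g = (1/(fρ)) ∂P/∂x
u_g = −(2.7×10⁻³)/(1.33×10⁻⁴ × 1.16) = −17.5 m/s;  v_g = (2.1×10⁻³)/(1.33×10⁻⁴ × 1.16) = 13.6 m/s
|V_g| = √(u_g² + v_g²) = 22.1 m/s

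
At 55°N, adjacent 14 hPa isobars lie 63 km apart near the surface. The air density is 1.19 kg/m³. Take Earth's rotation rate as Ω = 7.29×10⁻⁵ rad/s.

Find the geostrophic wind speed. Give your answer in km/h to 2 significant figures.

560 km/h

Coriolis parameter at 55°N:
f = 2Ω sin φ = 2 × 7.29×10⁻⁵ × sin 55° = 1.19×10⁻⁴ s⁻¹
Pressure gradient: |∂P/∂n| = 1400 Pa / 63000 m = 2.22×10⁻² Pa/m
Geostrophic balance (pressure-gradient force = Coriolis force):
V_g = (1/(fρ)) |∂P/∂n| = 2.22×10⁻² / (1.19×10⁻⁴ × 1.19) = 156 m/s
Converting: 156 m/s × 3.6 = 560 km/h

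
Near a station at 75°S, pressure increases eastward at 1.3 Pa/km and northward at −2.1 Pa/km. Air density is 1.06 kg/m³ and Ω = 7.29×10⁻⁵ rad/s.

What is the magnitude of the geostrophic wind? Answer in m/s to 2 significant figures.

Coriolis parameter at 75°S:
f = 2Ω sin φ = 2 × 7.29×10⁻⁵ × sin 75° = 1.41×10⁻⁴ s⁻¹
In the Southern Hemisphere f is negative: f = −1.41×10⁻⁴ s⁻¹.
Component geostrophic relations (x east, y north):
u_g = −(1/(fρ)) ∂P/∂y,  v_g = (1/(fρ)) ∂P/∂x
u_g = −(−2.1×10⁻³)/(−1.41×10⁻⁴ × 1.06) = −14.1 m/s;  v_g = (1.3×10⁻³)/(−1.41×10⁻⁴ × 1.06) = −8.71 m/s
|V_g| = √(u_g² + v_g²) = 16.5 m/s

17 m/s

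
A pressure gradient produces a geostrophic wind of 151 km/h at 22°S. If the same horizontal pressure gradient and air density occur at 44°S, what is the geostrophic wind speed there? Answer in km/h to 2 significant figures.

With the same pressure gradient and density, V_g ∝ 1/f ∝ 1/sin φ.
V₂ = V₁ · sin φ₁ / sin φ₂ = 151 × sin 22° / sin 44°
V₂ = 151 × 0.3746/0.6947 = 81 km/h

81 km/h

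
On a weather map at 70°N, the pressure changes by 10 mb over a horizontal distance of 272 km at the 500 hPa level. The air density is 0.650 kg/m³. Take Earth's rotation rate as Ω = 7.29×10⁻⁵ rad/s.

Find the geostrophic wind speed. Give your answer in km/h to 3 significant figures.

Coriolis parameter at 70°N:
f = 2Ω sin φ = 2 × 7.29×10⁻⁵ × sin 70° = 1.37×10⁻⁴ s⁻¹
Pressure gradient: |∂P/∂n| = 1000 Pa / 272000 m = 3.68×10⁻³ Pa/m
Geostrophic balance (pressure-gradient force = Coriolis force):
V_g = (1/(fρ)) |∂P/∂n| = 3.68×10⁻³ / (1.37×10⁻⁴ × 0.650) = 41.3 m/s
Converting: 41.3 m/s × 3.6 = 149 km/h

149 km/h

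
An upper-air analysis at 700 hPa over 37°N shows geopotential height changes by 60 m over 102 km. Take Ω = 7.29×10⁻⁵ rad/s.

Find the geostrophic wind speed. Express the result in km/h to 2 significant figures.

240 km/h

Coriolis parameter at 37°N:
f = 2Ω sin φ = 2 × 7.29×10⁻⁵ × sin 37° = 8.77×10⁻⁵ s⁻¹
Height gradient: |∂Z/∂n| = 60 m / 102000 m = 5.88×10⁻⁴
On a pressure surface, geostrophic balance gives V_g = (g/f)|∂Z/∂n|:
V_g = 9.81 × 5.88×10⁻⁴ / 8.77×10⁻⁵ = 65.8 m/s
Converting: 65.8 m/s × 3.6 = 240 km/h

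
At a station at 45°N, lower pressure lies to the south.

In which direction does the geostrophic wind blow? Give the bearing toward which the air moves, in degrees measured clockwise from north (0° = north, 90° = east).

270°

The pressure-gradient force points toward the south (bearing 180°).
Geostrophic balance: in the Northern Hemisphere the Coriolis force deflects motion to the right, so the geostrophic wind blows 90° to the right of the pressure-gradient force (low pressure on the left).
Rotating 180° by 90° clockwise gives 270° — the wind blows toward the west.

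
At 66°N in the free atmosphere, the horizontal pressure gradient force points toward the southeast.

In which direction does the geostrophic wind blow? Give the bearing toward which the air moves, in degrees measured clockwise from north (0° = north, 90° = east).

The pressure-gradient force points toward the southeast (bearing 135°).
Geostrophic balance: in the Northern Hemisphere the Coriolis force deflects motion to the right, so the geostrophic wind blows 90° to the right of the pressure-gradient force (low pressure on the left).
Rotating 135° by 90° clockwise gives 225° — the wind blows toward the southwest.

225°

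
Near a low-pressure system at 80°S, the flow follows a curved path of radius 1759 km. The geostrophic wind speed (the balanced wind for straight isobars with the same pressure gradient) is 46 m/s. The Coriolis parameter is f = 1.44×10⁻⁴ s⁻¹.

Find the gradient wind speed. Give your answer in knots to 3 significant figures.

77.3 knots

Around a low, centrifugal force acts outward with Coriolis, so pressure-gradient force balances both:
(1/ρ)|∂P/∂n| = fV + V²/R  →  V² + fR·V − fR·V_g = 0
With fR = 1.44×10⁻⁴ × 1759×10³ m = 253 m/s:
V = [−fR + √((fR)² + 4 fR V_g)]/2 = [−253 + √(253² + 4×253×46)]/2 = 39.8 m/s
Subgeostrophic (V < V_g = 46 m/s), as expected around a low.
Converting: 39.8 m/s × 1.944 = 77.3 knots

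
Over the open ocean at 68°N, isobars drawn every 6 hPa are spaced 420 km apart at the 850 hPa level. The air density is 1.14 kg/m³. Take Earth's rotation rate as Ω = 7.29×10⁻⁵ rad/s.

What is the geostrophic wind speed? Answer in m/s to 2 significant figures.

Coriolis parameter at 68°N:
f = 2Ω sin φ = 2 × 7.29×10⁻⁵ × sin 68° = 1.35×10⁻⁴ s⁻¹
Pressure gradient: |∂P/∂n| = 600 Pa / 420000 m = 1.43×10⁻³ Pa/m
Geostrophic balance (pressure-gradient force = Coriolis force):
V_g = (1/(fρ)) |∂P/∂n| = 1.43×10⁻³ / (1.35×10⁻⁴ × 1.14) = 9.27 m/s

9.3 m/s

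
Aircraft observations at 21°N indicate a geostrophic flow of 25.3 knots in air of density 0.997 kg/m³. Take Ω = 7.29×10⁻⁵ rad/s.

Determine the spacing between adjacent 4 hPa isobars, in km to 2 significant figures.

590 km

Coriolis parameter at 21°N:
f = 2Ω sin φ = 2 × 7.29×10⁻⁵ × sin 21° = 5.23×10⁻⁵ s⁻¹
Wind speed in SI: 25.3 knots = 13.0 m/s
Geostrophic balance rearranged: |∂P/∂n| = f ρ V_g
|∂P/∂n| = 5.23×10⁻⁵ × 0.997 × 13.0 = 6.78×10⁻⁴ Pa/m
Isobar spacing: Δn = ΔP/|∂P/∂n| = 400 Pa / 6.78×10⁻⁴ Pa/m = 589956 m ≈ 590 km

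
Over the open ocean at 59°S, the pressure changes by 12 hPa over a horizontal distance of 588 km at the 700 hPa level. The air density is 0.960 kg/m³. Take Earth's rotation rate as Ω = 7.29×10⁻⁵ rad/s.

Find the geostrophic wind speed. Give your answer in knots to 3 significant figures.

33.1 knots

Coriolis parameter at 59°S:
f = 2Ω sin φ = 2 × 7.29×10⁻⁵ × sin 59° = 1.25×10⁻⁴ s⁻¹
Pressure gradient: |∂P/∂n| = 1200 Pa / 588000 m = 2.04×10⁻³ Pa/m
Geostrophic balance (pressure-gradient force = Coriolis force):
V_g = (1/(fρ)) |∂P/∂n| = 2.04×10⁻³ / (1.25×10⁻⁴ × 0.960) = 17.0 m/s
Converting: 17.0 m/s × 1.944 = 33.1 knots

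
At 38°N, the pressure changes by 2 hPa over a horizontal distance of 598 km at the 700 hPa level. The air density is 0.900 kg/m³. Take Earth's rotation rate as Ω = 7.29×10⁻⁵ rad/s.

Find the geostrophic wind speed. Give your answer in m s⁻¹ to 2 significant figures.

Coriolis parameter at 38°N:
f = 2Ω sin φ = 2 × 7.29×10⁻⁵ × sin 38° = 8.98×10⁻⁵ s⁻¹
Pressure gradient: |∂P/∂n| = 200 Pa / 598000 m = 3.34×10⁻⁴ Pa/m
Geostrophic balance (pressure-gradient force = Coriolis force):
V_g = (1/(fρ)) |∂P/∂n| = 3.34×10⁻⁴ / (8.98×10⁻⁵ × 0.900) = 4.14 m/s

4.1 m s⁻¹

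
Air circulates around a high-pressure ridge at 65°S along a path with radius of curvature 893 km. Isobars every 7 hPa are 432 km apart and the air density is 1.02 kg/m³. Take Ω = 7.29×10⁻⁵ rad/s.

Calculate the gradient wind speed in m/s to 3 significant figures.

13.6 m/s

Coriolis parameter at 65°S:
f = 2Ω sin φ = 2 × 7.29×10⁻⁵ × sin 65° = 1.32×10⁻⁴ s⁻¹
Pressure gradient: |∂P/∂n| = 700 Pa / 432000 m = 1.62×10⁻³ Pa/m
Geostrophic speed: V_g = |∂P/∂n|/(fρ) = 1.62×10⁻³/(1.32×10⁻⁴ × 1.02) = 12.0 m/s
Around a high, pressure-gradient force acts outward with centrifugal, so Coriolis balances both:
fV = (1/ρ)|∂P/∂n| + V²/R  →  V² − fR·V + fR·V_g = 0
With fR = 1.32×10⁻⁴ × 893×10³ m = 118 m/s:
V = [fR − √((fR)² − 4 fR V_g)]/2 = [118 − √(118² − 4×118×12)]/2 = 13.6 m/s
Supergeostrophic (V > V_g = 12 m/s), as expected around a high.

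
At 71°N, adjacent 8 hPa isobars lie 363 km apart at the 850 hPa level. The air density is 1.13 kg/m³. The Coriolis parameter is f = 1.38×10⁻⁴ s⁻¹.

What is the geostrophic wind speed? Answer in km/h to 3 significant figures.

Pressure gradient: |∂P/∂n| = 800 Pa / 363000 m = 2.20×10⁻³ Pa/m
Geostrophic balance (pressure-gradient force = Coriolis force):
V_g = (1/(fρ)) |∂P/∂n| = 2.20×10⁻³ / (1.38×10⁻⁴ × 1.13) = 14.1 m/s
Converting: 14.1 m/s × 3.6 = 50.9 km/h

50.9 km/h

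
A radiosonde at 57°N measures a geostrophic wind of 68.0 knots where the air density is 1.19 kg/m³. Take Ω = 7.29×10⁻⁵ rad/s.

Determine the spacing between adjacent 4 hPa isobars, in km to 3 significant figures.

78.6 km

Coriolis parameter at 57°N:
f = 2Ω sin φ = 2 × 7.29×10⁻⁵ × sin 57° = 1.22×10⁻⁴ s⁻¹
Wind speed in SI: 68.0 knots = 35.0 m/s
Geostrophic balance rearranged: |∂P/∂n| = f ρ V_g
|∂P/∂n| = 1.22×10⁻⁴ × 1.19 × 35.0 = 5.09×10⁻³ Pa/m
Isobar spacing: Δn = ΔP/|∂P/∂n| = 400 Pa / 5.09×10⁻³ Pa/m = 78581 m ≈ 78.6 km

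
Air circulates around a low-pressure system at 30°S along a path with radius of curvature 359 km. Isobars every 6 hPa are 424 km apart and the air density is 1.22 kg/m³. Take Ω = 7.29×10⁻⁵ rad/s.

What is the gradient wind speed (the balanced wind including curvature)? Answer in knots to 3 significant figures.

Coriolis parameter at 30°S:
f = 2Ω sin φ = 2 × 7.29×10⁻⁵ × sin 30° = 7.29×10⁻⁵ s⁻¹
Pressure gradient: |∂P/∂n| = 600 Pa / 424000 m = 1.42×10⁻³ Pa/m
Geostrophic speed: V_g = |∂P/∂n|/(fρ) = 1.42×10⁻³/(7.29×10⁻⁵ × 1.22) = 15.9 m/s
Around a low, centrifugal force acts outward with Coriolis, so pressure-gradient force balances both:
(1/ρ)|∂P/∂n| = fV + V²/R  →  V² + fR·V − fR·V_g = 0
With fR = 7.29×10⁻⁵ × 359×10³ m = 26.2 m/s:
V = [−fR + √((fR)² + 4 fR V_g)]/2 = [−26.2 + √(26.2² + 4×26.2×15.9)]/2 = 11.2 m/s
Subgeostrophic (V < V_g = 15.9 m/s), as expected around a low.
Converting: 11.2 m/s × 1.944 = 21.7 knots

21.7 knots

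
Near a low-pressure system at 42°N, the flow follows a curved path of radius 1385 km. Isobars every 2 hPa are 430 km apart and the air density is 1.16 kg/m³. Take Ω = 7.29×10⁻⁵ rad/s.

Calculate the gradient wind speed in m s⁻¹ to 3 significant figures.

Coriolis parameter at 42°N:
f = 2Ω sin φ = 2 × 7.29×10⁻⁵ × sin 42° = 9.76×10⁻⁵ s⁻¹
Pressure gradient: |∂P/∂n| = 200 Pa / 430000 m = 4.65×10⁻⁴ Pa/m
Geostrophic speed: V_g = |∂P/∂n|/(fρ) = 4.65×10⁻⁴/(9.76×10⁻⁵ × 1.16) = 4.11 m/s
Around a low, centrifugal force acts outward with Coriolis, so pressure-gradient force balances both:
(1/ρ)|∂P/∂n| = fV + V²/R  →  V² + fR·V − fR·V_g = 0
With fR = 9.76×10⁻⁵ × 1385×10³ m = 135 m/s:
V = [−fR + √((fR)² + 4 fR V_g)]/2 = [−135 + √(135² + 4×135×4.11)]/2 = 3.99 m/s
Subgeostrophic (V < V_g = 4.11 m/s), as expected around a low.

3.99 m s⁻¹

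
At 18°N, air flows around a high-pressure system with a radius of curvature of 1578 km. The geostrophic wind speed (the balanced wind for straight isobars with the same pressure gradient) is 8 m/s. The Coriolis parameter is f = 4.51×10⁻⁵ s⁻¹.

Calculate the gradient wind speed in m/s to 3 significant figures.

Around a high, pressure-gradient force acts outward with centrifugal, so Coriolis balances both:
fV = (1/ρ)|∂P/∂n| + V²/R  →  V² − fR·V + fR·V_g = 0
With fR = 4.51×10⁻⁵ × 1578×10³ m = 71.2 m/s:
V = [fR − √((fR)² − 4 fR V_g)]/2 = [71.2 − √(71.2² − 4×71.2×8)]/2 = 9.19 m/s
Supergeostrophic (V > V_g = 8 m/s), as expected around a high.

9.19 m/s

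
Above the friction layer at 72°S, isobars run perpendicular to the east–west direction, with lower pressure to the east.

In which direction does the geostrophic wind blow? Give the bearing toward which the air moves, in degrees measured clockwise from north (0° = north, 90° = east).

The pressure-gradient force points toward the east (bearing 090°).
Geostrophic balance: in the Southern Hemisphere the Coriolis force deflects motion to the left, so the geostrophic wind blows 90° to the left of the pressure-gradient force (low pressure on the right).
Rotating 090° by 90° counterclockwise gives 000° — the wind blows toward the north.

000°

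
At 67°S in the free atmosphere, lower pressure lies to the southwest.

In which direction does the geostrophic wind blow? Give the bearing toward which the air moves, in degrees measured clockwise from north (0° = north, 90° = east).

The pressure-gradient force points toward the southwest (bearing 225°).
Geostrophic balance: in the Southern Hemisphere the Coriolis force deflects motion to the left, so the geostrophic wind blows 90° to the left of the pressure-gradient force (low pressure on the right).
Rotating 225° by 90° counterclockwise gives 135° — the wind blows toward the southeast.

135°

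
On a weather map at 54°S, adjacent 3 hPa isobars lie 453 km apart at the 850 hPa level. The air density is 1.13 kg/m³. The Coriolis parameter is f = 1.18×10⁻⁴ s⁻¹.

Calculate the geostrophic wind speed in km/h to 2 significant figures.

18 km/h

Pressure gradient: |∂P/∂n| = 300 Pa / 453000 m = 6.62×10⁻⁴ Pa/m
Geostrophic balance (pressure-gradient force = Coriolis force):
V_g = (1/(fρ)) |∂P/∂n| = 6.62×10⁻⁴ / (1.18×10⁻⁴ × 1.13) = 4.97 m/s
Converting: 4.97 m/s × 3.6 = 18 km/h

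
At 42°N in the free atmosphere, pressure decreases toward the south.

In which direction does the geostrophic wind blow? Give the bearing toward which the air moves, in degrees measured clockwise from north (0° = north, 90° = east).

270°

The pressure-gradient force points toward the south (bearing 180°).
Geostrophic balance: in the Northern Hemisphere the Coriolis force deflects motion to the right, so the geostrophic wind blows 90° to the right of the pressure-gradient force (low pressure on the left).
Rotating 180° by 90° clockwise gives 270° — the wind blows toward the west.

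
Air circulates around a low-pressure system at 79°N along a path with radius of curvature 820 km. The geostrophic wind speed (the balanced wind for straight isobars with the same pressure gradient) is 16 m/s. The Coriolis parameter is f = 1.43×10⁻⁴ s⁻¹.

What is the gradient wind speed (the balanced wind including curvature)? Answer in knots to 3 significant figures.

Around a low, centrifugal force acts outward with Coriolis, so pressure-gradient force balances both:
(1/ρ)|∂P/∂n| = fV + V²/R  →  V² + fR·V − fR·V_g = 0
With fR = 1.43×10⁻⁴ × 820×10³ m = 117 m/s:
V = [−fR + √((fR)² + 4 fR V_g)]/2 = [−117 + √(117² + 4×117×16)]/2 = 14.3 m/s
Subgeostrophic (V < V_g = 16 m/s), as expected around a low.
Converting: 14.3 m/s × 1.944 = 27.7 knots

27.7 knots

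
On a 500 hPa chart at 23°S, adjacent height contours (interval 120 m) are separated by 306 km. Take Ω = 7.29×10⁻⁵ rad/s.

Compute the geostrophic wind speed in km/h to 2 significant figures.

Coriolis parameter at 23°S:
f = 2Ω sin φ = 2 × 7.29×10⁻⁵ × sin 23° = 5.70×10⁻⁵ s⁻¹
Height gradient: |∂Z/∂n| = 120 m / 306000 m = 3.92×10⁻⁴
On a pressure surface, geostrophic balance gives V_g = (g/f)|∂Z/∂n|:
V_g = 9.81 × 3.92×10⁻⁴ / 5.70×10⁻⁵ = 67.5 m/s
Converting: 67.5 m/s × 3.6 = 240 km/h

240 km/h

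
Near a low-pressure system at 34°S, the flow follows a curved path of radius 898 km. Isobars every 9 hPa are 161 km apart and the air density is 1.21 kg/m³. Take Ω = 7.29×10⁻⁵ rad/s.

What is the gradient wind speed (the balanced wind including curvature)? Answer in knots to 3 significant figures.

72.9 knots

Coriolis parameter at 34°S:
f = 2Ω sin φ = 2 × 7.29×10⁻⁵ × sin 34° = 8.15×10⁻⁵ s⁻¹
Pressure gradient: |∂P/∂n| = 900 Pa / 161000 m = 5.59×10⁻³ Pa/m
Geostrophic speed: V_g = |∂P/∂n|/(fρ) = 5.59×10⁻³/(8.15×10⁻⁵ × 1.21) = 56.7 m/s
Around a low, centrifugal force acts outward with Coriolis, so pressure-gradient force balances both:
(1/ρ)|∂P/∂n| = fV + V²/R  →  V² + fR·V − fR·V_g = 0
With fR = 8.15×10⁻⁵ × 898×10³ m = 73.2 m/s:
V = [−fR + √((fR)² + 4 fR V_g)]/2 = [−73.2 + √(73.2² + 4×73.2×56.7)]/2 = 37.5 m/s
Subgeostrophic (V < V_g = 56.7 m/s), as expected around a low.
Converting: 37.5 m/s × 1.944 = 72.9 knots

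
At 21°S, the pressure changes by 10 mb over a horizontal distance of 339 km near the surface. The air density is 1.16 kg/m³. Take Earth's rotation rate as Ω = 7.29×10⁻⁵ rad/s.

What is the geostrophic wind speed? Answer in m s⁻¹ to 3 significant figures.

Coriolis parameter at 21°S:
f = 2Ω sin φ = 2 × 7.29×10⁻⁵ × sin 21° = 5.23×10⁻⁵ s⁻¹
Pressure gradient: |∂P/∂n| = 1000 Pa / 339000 m = 2.95×10⁻³ Pa/m
Geostrophic balance (pressure-gradient force = Coriolis force):
V_g = (1/(fρ)) |∂P/∂n| = 2.95×10⁻³ / (5.23×10⁻⁵ × 1.16) = 48.7 m/s

48.7 m s⁻¹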